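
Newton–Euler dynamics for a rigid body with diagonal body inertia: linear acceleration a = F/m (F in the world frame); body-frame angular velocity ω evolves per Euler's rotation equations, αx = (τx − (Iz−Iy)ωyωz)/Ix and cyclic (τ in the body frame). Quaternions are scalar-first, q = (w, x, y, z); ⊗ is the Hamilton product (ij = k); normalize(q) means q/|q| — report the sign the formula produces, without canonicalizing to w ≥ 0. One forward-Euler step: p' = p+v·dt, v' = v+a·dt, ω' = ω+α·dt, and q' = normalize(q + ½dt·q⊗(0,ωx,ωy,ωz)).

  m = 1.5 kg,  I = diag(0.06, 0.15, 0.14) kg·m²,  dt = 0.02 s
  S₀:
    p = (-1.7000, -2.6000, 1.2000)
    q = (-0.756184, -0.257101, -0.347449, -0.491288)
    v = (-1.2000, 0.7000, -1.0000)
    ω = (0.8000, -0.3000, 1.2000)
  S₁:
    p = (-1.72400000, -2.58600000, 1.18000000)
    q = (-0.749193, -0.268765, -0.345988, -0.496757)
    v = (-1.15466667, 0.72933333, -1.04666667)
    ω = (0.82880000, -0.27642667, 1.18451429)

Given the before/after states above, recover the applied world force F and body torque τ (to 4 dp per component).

F = (3.4000, 2.2000, -3.5000)
τ = (0.0900, 0.1000, -0.1300)

Δω = ω₁−ω₀ = (0.02880000, 0.02357333, -0.01548571)
τ = I·(Δω/dt) + ω₀×(Iω₀) = (0.0900, 0.1000, -0.1300)
v₁ − v₀ = (0.04533333, 0.02933333, -0.04666667)
applied force F = (3.4000, 2.2000, -3.5000)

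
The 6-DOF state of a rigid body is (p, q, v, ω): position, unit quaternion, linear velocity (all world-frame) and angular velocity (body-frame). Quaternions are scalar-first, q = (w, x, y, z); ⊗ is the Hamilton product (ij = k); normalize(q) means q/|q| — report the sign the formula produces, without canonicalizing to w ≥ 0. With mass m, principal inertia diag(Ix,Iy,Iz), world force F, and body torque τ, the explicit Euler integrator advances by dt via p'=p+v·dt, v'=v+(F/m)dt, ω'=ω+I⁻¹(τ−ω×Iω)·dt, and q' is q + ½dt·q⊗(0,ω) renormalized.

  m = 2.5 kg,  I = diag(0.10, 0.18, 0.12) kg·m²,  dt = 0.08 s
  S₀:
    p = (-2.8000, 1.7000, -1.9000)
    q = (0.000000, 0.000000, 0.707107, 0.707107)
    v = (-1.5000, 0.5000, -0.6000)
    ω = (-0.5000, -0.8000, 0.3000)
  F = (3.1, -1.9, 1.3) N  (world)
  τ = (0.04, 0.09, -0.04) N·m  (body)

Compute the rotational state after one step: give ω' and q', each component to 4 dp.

ω' = (-0.4795, -0.7613, 0.2520)
q' = (0.0141, 0.0311, 0.6924, 0.7207)

ω×(Iω) gyroscopic = (0.0144, 0.0030, 0.0320)
α = I⁻¹(τ − ω×Iω) = (0.2560, 0.4833, -0.6000)
new body rate ω' = (-0.4795, -0.7613, 0.2520)
Hamilton product q⊗(0,ω) = (0.3535535, 0.7778177, -0.3535535, 0.3535535)
q + ½dt·q⊗(0,ω), renormalized = (0.0141, 0.0311, 0.6924, 0.7207)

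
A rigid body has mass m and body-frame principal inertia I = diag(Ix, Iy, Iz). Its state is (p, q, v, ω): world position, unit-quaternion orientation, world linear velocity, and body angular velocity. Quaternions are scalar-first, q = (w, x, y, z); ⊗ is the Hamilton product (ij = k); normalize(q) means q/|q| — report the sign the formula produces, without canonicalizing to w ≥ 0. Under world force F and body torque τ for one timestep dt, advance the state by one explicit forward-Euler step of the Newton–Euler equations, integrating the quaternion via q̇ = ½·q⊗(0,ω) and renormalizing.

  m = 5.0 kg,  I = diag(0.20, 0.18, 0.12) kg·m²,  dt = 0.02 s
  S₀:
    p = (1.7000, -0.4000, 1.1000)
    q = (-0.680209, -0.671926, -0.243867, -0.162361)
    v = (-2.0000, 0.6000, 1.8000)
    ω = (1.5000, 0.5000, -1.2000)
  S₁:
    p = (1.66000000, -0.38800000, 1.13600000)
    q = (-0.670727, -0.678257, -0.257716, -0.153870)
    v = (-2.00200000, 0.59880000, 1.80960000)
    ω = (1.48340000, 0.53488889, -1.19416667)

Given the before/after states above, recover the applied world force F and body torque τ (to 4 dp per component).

Δω = ω₁−ω₀ = (-0.01660000, 0.03488889, 0.00583333)
precession coupling = (0.0360, -0.1440, -0.0150)
applied torque τ = (-0.1300, 0.1700, 0.0200)
Δv = v₁−v₀ = (-0.00200000, -0.00120000, 0.00960000)
m·(v₁−v₀)/dt = (-0.5000, -0.3000, 2.4000)

F = (-0.5000, -0.3000, 2.4000)
τ = (-0.1300, 0.1700, 0.0200)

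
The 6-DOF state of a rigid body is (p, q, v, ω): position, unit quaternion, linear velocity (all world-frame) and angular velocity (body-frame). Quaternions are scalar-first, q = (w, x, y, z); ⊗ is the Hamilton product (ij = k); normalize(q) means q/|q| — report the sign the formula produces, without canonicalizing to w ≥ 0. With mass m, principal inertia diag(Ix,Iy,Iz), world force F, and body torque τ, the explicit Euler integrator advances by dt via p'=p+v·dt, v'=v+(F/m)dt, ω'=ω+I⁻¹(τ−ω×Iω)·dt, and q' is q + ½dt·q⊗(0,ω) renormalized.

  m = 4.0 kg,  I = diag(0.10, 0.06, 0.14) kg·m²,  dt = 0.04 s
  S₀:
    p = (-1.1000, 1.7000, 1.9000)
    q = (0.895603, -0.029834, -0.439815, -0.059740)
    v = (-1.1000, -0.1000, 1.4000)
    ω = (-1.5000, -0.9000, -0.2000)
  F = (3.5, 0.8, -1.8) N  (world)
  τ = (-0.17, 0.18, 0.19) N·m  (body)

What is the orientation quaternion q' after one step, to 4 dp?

Hamilton product q⊗(0,ω) = (-0.4525325, -1.3092075, -0.7223995, -0.8119925)
q' = normalize(q + ½dt·q⊗(0,ω)) = (0.8860, -0.0560, -0.4540, -0.0759)

q' = (0.8860, -0.0560, -0.4540, -0.0759)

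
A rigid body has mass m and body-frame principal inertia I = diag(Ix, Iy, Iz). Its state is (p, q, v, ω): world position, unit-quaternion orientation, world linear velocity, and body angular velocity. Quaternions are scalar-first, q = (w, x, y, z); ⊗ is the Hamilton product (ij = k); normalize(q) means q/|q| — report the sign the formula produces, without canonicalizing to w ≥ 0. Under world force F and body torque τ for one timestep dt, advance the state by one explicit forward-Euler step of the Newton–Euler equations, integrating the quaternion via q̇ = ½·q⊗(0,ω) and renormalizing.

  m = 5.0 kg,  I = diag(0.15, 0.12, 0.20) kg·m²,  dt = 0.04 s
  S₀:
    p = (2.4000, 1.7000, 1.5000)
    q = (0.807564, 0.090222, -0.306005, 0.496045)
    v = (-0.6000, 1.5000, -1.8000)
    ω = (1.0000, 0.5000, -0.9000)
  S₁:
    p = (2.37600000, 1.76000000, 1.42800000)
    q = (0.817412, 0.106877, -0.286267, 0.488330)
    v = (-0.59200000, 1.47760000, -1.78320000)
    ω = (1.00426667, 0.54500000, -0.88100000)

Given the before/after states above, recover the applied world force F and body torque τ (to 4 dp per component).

F = (1.0000, -2.8000, 2.1000)
τ = (-0.0200, 0.1800, 0.0800)

rate change Δω = (0.00426667, 0.04500000, 0.01900000)
I·α + gyro = (-0.0200, 0.1800, 0.0800)
v₁ − v₀ = (0.00800000, -0.02240000, 0.01680000)
applied force F = (1.0000, -2.8000, 2.1000)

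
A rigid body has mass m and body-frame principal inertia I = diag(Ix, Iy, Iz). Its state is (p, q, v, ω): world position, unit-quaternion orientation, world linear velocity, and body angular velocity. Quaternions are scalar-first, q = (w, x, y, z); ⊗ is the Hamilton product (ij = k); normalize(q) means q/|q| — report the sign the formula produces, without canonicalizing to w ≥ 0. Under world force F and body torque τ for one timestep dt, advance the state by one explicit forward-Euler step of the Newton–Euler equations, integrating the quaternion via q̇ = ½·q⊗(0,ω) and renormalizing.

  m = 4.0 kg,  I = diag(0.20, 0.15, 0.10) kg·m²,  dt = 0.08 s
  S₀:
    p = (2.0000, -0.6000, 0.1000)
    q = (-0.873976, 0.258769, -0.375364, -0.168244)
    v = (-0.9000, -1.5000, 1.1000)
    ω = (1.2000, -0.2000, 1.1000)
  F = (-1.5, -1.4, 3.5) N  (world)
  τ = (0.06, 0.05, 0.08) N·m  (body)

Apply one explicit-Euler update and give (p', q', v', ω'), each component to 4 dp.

p + v·dt = (1.9280, -0.7200, 0.1880)
new velocity v' = (-0.9300, -1.5280, 1.1700)
precession coupling ω×(Iω) = (0.0110, 0.1320, 0.0120)
angular accel α = (0.2450, -0.5467, 0.6800)
new body rate ω' = (1.2196, -0.2437, 1.1544)
q⊗(0,ω) = (-0.2005272, -1.4953204, -0.3117435, -0.5626906)
q + ½dt·q⊗(0,ω), renormalized = (-0.8801, 0.1985, -0.3870, -0.1903)

p' = (1.9280, -0.7200, 0.1880)
q' = (-0.8801, 0.1985, -0.3870, -0.1903)
v' = (-0.9300, -1.5280, 1.1700)
ω' = (1.2196, -0.2437, 1.1544)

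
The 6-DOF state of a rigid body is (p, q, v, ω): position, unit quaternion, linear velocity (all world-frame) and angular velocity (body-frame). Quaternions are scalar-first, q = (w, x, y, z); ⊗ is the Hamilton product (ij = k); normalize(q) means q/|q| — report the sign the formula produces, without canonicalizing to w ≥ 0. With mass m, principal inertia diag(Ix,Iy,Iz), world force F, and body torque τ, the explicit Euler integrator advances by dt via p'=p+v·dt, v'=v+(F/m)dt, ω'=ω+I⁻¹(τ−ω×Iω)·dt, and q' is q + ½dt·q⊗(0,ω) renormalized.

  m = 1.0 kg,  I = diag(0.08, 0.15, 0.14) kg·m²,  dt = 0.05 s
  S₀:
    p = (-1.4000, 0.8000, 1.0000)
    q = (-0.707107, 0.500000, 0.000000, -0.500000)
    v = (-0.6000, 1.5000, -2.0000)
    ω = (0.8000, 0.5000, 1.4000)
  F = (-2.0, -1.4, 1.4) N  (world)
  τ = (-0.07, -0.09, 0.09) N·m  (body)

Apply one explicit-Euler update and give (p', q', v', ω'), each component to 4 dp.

gyro term ω×Iω = (-0.0070, -0.0672, 0.0280)
(τ − ω×Iω)/I = (-0.7875, -0.1520, 0.4429)
ω' = ω + α·dt = (0.7606, 0.4924, 1.4221)
2q̇ = q⊗(0,ω) = (0.3000000, -0.3156856, -1.4535535, -0.7399498)
q + ½dt·q⊗(0,ω), renormalized = (-0.6990, 0.4917, -0.0363, -0.5180)
p + v·dt = (-1.4300, 0.8750, 0.9000)
v' = v + a·dt = (-0.7000, 1.4300, -1.9300)

p' = (-1.4300, 0.8750, 0.9000)
q' = (-0.6990, 0.4917, -0.0363, -0.5180)
v' = (-0.7000, 1.4300, -1.9300)
ω' = (0.7606, 0.4924, 1.4221)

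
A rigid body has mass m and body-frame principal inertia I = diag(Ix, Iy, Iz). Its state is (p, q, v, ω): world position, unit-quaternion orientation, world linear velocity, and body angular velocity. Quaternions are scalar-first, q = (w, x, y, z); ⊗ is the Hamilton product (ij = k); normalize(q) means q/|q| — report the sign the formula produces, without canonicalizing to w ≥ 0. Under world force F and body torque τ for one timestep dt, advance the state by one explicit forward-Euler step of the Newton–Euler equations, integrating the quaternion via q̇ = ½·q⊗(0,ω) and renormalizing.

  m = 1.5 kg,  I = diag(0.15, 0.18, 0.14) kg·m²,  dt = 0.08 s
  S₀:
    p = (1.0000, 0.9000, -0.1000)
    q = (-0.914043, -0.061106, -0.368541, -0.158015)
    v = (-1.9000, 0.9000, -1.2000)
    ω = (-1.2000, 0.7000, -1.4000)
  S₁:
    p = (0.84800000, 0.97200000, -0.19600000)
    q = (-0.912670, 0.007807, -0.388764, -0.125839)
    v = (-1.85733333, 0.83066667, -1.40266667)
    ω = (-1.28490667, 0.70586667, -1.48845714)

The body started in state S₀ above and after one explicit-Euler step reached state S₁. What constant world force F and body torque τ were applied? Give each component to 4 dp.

F = (0.8000, -1.3000, -3.8000)
τ = (-0.1200, 0.0300, -0.1800)

v₁ − v₀ = (0.04266667, -0.06933333, -0.20266667)
applied force F = (0.8000, -1.3000, -3.8000)
Δω = ω₁−ω₀ = (-0.08490667, 0.00586667, -0.08845714)
ω₀×(Iω₀) = (0.0392, 0.0168, -0.0252)
I·α + gyro = (-0.1200, 0.0300, -0.1800)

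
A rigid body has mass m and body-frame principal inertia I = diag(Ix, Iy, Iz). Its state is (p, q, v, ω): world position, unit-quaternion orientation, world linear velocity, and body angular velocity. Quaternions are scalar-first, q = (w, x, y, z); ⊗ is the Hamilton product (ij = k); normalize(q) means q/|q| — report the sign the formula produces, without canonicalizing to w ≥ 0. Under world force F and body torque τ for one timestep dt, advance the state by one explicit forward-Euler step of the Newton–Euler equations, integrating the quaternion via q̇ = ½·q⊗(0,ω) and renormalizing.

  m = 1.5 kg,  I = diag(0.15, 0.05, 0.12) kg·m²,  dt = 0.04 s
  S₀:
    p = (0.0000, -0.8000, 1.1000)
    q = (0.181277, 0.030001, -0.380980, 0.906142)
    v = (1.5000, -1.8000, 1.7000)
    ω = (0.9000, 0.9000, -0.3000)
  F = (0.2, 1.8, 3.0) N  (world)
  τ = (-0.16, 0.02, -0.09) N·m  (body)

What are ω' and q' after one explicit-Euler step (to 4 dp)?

gyro term ω×Iω = (-0.0189, -0.0081, -0.0810)
α = I⁻¹(τ − ω×Iω) = (-0.9407, 0.5620, -0.0750)
ω + α·dt = (0.8624, 0.9225, -0.3030)
2q̇ = q⊗(0,ω) = (0.5877237, -0.5380845, 0.9876774, 0.3154998)
q' = normalize(q + ½dt·q⊗(0,ω)) = (0.1930, 0.0192, -0.3611, 0.9121)

ω' = (0.8624, 0.9225, -0.3030)
q' = (0.1930, 0.0192, -0.3611, 0.9121)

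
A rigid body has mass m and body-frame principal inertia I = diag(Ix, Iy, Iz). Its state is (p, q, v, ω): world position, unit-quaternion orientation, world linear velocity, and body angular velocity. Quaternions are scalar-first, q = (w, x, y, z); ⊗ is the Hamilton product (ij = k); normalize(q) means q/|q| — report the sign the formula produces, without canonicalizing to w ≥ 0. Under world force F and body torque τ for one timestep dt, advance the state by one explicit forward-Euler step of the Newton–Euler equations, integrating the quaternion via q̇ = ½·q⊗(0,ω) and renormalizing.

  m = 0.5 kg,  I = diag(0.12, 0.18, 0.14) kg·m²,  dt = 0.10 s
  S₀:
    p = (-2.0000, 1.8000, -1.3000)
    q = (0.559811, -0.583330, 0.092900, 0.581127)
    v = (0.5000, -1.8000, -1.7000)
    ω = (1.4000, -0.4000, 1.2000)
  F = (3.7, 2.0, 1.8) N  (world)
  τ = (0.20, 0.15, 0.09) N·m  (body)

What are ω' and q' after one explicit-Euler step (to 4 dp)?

ω' = (1.5507, -0.2980, 1.2883)
q' = (0.5651, -0.5246, 0.1567, 0.6171)

ω×(Iω) gyroscopic = (0.0192, -0.0336, -0.0336)
α = I⁻¹(τ − ω×Iω) = (1.5067, 1.0200, 0.8829)
ω' = ω + α·dt = (1.5507, -0.2980, 1.2883)
Hamilton product q⊗(0,ω) = (0.1564696, 1.1276662, 1.2896494, 0.7750452)
updated quaternion q' = (0.5651, -0.5246, 0.1567, 0.6171)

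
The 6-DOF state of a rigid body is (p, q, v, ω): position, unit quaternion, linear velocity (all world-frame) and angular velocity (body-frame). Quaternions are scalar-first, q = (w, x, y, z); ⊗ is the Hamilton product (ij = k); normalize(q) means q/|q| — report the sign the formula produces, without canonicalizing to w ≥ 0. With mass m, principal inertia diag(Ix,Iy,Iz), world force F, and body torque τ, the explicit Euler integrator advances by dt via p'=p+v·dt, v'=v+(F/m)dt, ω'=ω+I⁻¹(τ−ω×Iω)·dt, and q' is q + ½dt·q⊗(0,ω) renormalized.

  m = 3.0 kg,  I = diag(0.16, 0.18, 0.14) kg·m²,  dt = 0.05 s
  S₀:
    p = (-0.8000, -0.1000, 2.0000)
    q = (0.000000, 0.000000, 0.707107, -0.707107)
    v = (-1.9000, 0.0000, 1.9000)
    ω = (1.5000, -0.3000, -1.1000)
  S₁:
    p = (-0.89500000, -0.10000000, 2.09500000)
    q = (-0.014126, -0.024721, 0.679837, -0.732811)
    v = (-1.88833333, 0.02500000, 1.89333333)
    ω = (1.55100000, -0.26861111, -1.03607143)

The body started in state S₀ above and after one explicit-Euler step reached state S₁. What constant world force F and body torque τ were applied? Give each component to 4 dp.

F = (0.7000, 1.5000, -0.4000)
τ = (0.1500, 0.0800, 0.1700)

Δω = ω₁−ω₀ = (0.05100000, 0.03138889, 0.06392857)
τ = I·(Δω/dt) + ω₀×(Iω₀) = (0.1500, 0.0800, 0.1700)
v₁ − v₀ = (0.01166667, 0.02500000, -0.00666667)
F = m·Δv/dt = (0.7000, 1.5000, -0.4000)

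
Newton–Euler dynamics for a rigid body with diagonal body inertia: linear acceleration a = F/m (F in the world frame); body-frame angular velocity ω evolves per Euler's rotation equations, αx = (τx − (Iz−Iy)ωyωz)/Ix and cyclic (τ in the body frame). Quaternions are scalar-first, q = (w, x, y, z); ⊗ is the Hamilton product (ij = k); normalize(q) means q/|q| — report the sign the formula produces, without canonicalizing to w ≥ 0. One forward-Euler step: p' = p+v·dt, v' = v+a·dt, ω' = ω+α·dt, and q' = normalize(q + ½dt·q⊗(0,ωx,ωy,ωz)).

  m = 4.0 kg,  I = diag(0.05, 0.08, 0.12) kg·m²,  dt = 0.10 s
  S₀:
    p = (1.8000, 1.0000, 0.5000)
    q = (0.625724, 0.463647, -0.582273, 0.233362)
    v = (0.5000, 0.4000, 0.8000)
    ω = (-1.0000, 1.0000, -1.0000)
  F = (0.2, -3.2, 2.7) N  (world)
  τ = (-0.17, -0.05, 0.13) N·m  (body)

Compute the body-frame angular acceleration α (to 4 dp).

ω×(Iω) gyroscopic = (-0.0400, -0.0700, -0.0300)
α = I⁻¹(τ − ω×Iω) = (-2.6000, 0.2500, 1.3333)

α = (-2.6000, 0.2500, 1.3333)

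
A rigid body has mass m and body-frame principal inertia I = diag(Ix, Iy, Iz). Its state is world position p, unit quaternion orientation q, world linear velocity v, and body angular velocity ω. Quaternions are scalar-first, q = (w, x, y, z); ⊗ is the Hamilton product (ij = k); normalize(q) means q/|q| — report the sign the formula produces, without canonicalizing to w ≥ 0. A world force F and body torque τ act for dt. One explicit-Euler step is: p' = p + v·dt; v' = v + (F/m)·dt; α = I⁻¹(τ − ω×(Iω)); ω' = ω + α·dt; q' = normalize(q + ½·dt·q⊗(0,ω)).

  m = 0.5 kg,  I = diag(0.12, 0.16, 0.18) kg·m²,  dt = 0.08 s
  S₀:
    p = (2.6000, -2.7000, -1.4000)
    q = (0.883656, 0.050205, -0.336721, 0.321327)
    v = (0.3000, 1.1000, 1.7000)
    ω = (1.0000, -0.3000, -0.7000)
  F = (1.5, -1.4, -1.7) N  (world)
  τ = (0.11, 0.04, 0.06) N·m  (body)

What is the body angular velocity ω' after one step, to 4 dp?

gyro term ω×Iω = (0.0042, 0.0420, -0.0120)
α = I⁻¹(τ − ω×Iω) = (0.8817, -0.0125, 0.4000)
ω' = ω + α·dt = (1.0705, -0.3010, -0.6680)

ω' = (1.0705, -0.3010, -0.6680)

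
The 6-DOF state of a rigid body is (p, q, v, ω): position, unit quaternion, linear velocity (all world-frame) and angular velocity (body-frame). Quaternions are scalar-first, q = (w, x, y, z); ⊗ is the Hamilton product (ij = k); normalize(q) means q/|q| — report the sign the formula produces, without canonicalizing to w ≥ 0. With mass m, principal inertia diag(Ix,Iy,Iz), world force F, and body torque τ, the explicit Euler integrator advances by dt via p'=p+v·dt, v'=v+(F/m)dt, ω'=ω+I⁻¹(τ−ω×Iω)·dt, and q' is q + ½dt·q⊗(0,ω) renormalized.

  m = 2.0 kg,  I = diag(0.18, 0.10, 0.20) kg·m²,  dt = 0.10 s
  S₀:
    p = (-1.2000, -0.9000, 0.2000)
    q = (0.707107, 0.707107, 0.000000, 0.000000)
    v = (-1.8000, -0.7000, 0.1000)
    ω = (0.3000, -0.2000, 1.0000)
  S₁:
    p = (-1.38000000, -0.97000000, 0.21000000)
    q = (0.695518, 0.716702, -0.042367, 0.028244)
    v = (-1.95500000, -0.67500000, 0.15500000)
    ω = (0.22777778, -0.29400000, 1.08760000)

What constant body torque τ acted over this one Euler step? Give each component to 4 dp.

τ = (-0.1500, -0.1000, 0.1800)

rate change Δω = (-0.07222222, -0.09400000, 0.08760000)
ω₀×(Iω₀) = (-0.0200, -0.0060, 0.0048)
I·α + gyro = (-0.1500, -0.1000, 0.1800)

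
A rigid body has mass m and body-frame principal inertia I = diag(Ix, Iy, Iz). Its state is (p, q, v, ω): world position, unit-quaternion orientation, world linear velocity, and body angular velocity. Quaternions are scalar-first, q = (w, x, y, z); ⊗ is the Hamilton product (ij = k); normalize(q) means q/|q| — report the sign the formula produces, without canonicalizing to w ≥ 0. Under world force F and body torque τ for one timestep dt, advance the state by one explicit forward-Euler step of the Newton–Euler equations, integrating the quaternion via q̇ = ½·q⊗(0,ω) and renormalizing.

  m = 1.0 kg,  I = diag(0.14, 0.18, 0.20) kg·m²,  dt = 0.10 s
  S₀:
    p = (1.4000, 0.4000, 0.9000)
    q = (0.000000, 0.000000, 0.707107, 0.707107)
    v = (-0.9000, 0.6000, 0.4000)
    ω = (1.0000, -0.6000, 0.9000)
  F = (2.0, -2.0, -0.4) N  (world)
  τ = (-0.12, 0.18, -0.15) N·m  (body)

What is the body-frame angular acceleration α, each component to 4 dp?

α = (-0.7800, 1.3000, -0.6300)

precession coupling ω×(Iω) = (-0.0108, -0.0540, -0.0240)
α = I⁻¹(τ − ω×Iω) = (-0.7800, 1.3000, -0.6300)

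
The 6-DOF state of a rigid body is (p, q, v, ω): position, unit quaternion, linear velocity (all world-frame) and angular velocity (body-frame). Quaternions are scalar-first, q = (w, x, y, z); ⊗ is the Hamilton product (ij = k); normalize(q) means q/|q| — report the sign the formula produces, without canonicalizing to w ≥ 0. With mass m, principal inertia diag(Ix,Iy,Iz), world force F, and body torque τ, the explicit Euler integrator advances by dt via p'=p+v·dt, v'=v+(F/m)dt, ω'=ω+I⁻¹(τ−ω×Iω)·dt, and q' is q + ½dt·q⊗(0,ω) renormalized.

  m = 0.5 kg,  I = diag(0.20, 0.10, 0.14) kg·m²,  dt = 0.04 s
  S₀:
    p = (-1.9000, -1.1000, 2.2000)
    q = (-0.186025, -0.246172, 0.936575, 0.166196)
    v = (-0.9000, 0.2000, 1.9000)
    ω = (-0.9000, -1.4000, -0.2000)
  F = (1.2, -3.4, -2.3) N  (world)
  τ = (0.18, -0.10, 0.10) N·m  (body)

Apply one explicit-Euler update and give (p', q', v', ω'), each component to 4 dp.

p' = (-1.9360, -1.0920, 2.2760)
q' = (-0.1635, -0.2418, 0.9373, 0.1906)
v' = (-0.8040, -0.0720, 1.7160)
ω' = (-0.8662, -1.4443, -0.1354)

α = I⁻¹(τ − ω×Iω) = (0.8440, -1.1080, 1.6143)
new body rate ω' = (-0.8662, -1.4443, -0.1354)
2q̇ = q⊗(0,ω) = (1.1228894, 0.2127819, 0.0616242, 1.2247633)
q' = normalize(q + ½dt·q⊗(0,ω)) = (-0.1635, -0.2418, 0.9373, 0.1906)
a = F/m = (2.4000, -6.8000, -4.6000)
p + v·dt = (-1.9360, -1.0920, 2.2760)
new velocity v' = (-0.8040, -0.0720, 1.7160)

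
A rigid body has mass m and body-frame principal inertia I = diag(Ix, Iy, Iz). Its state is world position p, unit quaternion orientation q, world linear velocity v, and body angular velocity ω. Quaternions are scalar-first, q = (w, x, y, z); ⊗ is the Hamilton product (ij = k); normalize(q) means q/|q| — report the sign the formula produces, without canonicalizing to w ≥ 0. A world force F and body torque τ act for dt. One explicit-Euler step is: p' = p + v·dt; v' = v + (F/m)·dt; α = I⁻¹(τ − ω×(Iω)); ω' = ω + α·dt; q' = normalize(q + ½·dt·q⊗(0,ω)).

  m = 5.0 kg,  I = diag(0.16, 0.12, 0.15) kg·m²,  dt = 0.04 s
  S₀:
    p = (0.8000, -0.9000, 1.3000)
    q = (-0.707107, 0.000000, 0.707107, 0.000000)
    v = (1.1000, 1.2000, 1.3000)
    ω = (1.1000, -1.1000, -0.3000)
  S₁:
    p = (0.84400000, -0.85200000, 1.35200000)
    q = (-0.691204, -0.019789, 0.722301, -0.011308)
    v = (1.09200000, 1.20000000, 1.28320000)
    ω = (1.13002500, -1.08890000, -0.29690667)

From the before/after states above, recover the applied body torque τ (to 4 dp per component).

τ = (0.1300, 0.0300, 0.0600)

Δω = ω₁−ω₀ = (0.03002500, 0.01110000, 0.00309333)
precession coupling = (0.0099, -0.0033, 0.0484)
applied torque τ = (0.1300, 0.0300, 0.0600)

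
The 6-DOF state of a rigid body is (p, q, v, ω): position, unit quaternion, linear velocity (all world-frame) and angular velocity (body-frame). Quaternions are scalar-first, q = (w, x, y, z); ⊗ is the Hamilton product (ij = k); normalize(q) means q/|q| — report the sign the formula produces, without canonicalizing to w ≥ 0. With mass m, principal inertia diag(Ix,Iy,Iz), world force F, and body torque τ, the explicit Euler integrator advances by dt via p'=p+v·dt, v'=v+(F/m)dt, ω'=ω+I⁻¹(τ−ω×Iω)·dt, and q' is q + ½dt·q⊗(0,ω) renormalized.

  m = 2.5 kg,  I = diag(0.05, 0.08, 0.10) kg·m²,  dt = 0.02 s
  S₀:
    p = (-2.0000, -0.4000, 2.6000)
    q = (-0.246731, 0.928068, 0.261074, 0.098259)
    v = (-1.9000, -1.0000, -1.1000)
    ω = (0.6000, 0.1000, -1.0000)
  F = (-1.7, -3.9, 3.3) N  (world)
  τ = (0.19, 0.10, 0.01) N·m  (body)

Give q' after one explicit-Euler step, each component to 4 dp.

q⊗(0,ω) = (-0.4846892, -0.4189385, 0.9623503, 0.1828934)
q + ½dt·q⊗(0,ω), renormalized = (-0.2516, 0.9238, 0.2707, 0.1001)

q' = (-0.2516, 0.9238, 0.2707, 0.1001)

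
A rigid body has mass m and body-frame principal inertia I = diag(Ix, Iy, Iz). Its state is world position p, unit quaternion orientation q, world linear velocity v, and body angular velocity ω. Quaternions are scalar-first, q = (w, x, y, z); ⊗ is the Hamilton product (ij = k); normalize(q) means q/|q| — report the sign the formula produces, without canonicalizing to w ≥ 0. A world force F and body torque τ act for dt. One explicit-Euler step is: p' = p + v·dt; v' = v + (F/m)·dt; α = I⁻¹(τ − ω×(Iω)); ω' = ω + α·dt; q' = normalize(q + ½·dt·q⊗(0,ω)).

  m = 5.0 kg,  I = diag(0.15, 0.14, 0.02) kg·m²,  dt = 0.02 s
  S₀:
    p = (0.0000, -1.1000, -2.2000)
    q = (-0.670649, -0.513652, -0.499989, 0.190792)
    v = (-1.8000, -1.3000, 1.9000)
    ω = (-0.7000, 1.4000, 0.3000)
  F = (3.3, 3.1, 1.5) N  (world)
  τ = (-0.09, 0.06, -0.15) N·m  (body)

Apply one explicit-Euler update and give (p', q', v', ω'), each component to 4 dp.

p' = (-0.0360, -1.1260, -2.1620)
q' = (-0.6677, -0.5131, -0.5091, 0.1781)
v' = (-1.7868, -1.2876, 1.9060)
ω' = (-0.7053, 1.4125, 0.1402)

α = I⁻¹(τ − ω×Iω) = (-0.2640, 0.6236, -7.9900)
ω' = ω + α·dt = (-0.7053, 1.4125, 0.1402)
2q̇ = q⊗(0,ω) = (0.2831906, 0.0523488, -0.9183674, -1.2702998)
q' = normalize(q + ½dt·q⊗(0,ω)) = (-0.6677, -0.5131, -0.5091, 0.1781)
p + v·dt = (-0.0360, -1.1260, -2.1620)
v + (F/m)dt = (-1.7868, -1.2876, 1.9060)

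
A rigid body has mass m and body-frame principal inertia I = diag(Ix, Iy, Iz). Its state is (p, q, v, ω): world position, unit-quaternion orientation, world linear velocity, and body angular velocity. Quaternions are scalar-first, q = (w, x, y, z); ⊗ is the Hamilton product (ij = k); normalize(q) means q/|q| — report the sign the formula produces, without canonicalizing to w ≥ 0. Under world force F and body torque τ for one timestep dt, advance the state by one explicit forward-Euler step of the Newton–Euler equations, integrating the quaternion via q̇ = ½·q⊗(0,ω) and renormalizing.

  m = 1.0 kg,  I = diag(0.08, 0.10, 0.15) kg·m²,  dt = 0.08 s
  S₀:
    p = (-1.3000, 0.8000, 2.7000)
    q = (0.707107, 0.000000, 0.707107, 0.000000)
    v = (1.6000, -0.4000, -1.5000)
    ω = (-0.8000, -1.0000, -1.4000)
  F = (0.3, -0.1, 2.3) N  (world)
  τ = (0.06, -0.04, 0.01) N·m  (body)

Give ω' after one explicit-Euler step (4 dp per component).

precession coupling ω×(Iω) = (0.0700, -0.0784, 0.0160)
(τ − ω×Iω)/I = (-0.1250, 0.3840, -0.0400)
ω + α·dt = (-0.8100, -0.9693, -1.4032)

ω' = (-0.8100, -0.9693, -1.4032)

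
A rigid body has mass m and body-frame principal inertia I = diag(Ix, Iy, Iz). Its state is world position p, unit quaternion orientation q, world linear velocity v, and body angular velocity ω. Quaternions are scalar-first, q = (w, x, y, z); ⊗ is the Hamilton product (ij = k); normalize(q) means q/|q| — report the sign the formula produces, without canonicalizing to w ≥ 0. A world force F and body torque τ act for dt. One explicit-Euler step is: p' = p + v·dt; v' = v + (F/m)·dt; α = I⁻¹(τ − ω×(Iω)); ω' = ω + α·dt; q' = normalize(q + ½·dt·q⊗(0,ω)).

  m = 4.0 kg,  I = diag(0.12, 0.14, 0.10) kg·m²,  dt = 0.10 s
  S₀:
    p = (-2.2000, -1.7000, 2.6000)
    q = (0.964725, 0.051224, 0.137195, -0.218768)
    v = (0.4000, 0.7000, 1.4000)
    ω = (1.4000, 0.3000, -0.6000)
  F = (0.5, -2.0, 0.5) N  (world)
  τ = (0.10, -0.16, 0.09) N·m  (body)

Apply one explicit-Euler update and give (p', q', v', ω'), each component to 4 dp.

(τ − ω×Iω)/I = (0.7733, -1.0229, 0.8160)
new body rate ω' = (1.4773, 0.1977, -0.5184)
2q̇ = q⊗(0,ω) = (-0.2441329, 1.3339284, 0.0138767, -0.7555408)
q' = normalize(q + ½dt·q⊗(0,ω)) = (0.9497, 0.1176, 0.1375, -0.2558)
a = (0.1250, -0.5000, 0.1250)
p + v·dt = (-2.1600, -1.6300, 2.7400)
v' = v + a·dt = (0.4125, 0.6500, 1.4125)

p' = (-2.1600, -1.6300, 2.7400)
q' = (0.9497, 0.1176, 0.1375, -0.2558)
v' = (0.4125, 0.6500, 1.4125)
ω' = (1.4773, 0.1977, -0.5184)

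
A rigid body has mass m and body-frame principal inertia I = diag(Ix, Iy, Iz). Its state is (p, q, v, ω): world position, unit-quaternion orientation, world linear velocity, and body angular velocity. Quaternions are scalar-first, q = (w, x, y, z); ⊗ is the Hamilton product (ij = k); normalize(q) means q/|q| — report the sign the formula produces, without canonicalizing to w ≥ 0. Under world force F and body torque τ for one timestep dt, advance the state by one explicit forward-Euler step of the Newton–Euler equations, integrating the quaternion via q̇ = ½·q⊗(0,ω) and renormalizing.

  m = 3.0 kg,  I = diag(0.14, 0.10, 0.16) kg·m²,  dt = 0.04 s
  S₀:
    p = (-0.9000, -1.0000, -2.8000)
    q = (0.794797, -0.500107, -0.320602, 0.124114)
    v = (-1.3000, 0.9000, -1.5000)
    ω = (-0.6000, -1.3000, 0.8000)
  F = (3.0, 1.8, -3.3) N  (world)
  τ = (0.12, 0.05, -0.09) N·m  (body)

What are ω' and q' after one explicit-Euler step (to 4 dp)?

gyro term ω×Iω = (-0.0624, 0.0096, -0.0312)
α = I⁻¹(τ − ω×Iω) = (1.3029, 0.4040, -0.3675)
ω + α·dt = (-0.5479, -1.2838, 0.7853)
Hamilton product q⊗(0,ω) = (-0.8161380, -0.5720116, -0.7076189, 1.0936155)
q' = normalize(q + ½dt·q⊗(0,ω)) = (0.7781, -0.5113, -0.3346, 0.1459)

ω' = (-0.5479, -1.2838, 0.7853)
q' = (0.7781, -0.5113, -0.3346, 0.1459)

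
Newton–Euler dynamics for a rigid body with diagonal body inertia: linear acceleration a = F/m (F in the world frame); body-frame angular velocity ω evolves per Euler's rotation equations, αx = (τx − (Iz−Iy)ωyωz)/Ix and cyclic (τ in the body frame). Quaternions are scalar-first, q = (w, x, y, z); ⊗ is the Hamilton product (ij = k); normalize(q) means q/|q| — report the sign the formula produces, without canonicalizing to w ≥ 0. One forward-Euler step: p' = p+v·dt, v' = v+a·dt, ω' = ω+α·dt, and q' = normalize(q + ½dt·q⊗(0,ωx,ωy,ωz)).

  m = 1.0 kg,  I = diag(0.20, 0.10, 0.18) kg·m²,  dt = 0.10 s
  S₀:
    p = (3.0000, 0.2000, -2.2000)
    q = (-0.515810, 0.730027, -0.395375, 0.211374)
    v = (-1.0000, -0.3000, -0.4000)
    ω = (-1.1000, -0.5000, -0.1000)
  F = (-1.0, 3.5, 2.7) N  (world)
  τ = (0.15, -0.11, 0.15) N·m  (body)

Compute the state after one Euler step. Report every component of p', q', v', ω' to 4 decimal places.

p' = (2.9000, 0.1700, -2.2400)
q' = (-0.4836, 0.7643, -0.3897, 0.1736)
v' = (-1.1000, 0.0500, -0.1300)
ω' = (-1.0270, -0.6122, 0.0139)

precession coupling ω×(Iω) = (0.0040, 0.0022, -0.0550)
(τ − ω×Iω)/I = (0.7300, -1.1220, 1.1389)
ω + α·dt = (-1.0270, -0.6122, 0.0139)
q⊗(0,ω) = (0.6264796, 0.7126155, 0.0983963, -0.7483450)
q + ½dt·q⊗(0,ω), renormalized = (-0.4836, 0.7643, -0.3897, 0.1736)
linear accel F/m = (-1.0000, 3.5000, 2.7000)
new position p' = (2.9000, 0.1700, -2.2400)
new velocity v' = (-1.1000, 0.0500, -0.1300)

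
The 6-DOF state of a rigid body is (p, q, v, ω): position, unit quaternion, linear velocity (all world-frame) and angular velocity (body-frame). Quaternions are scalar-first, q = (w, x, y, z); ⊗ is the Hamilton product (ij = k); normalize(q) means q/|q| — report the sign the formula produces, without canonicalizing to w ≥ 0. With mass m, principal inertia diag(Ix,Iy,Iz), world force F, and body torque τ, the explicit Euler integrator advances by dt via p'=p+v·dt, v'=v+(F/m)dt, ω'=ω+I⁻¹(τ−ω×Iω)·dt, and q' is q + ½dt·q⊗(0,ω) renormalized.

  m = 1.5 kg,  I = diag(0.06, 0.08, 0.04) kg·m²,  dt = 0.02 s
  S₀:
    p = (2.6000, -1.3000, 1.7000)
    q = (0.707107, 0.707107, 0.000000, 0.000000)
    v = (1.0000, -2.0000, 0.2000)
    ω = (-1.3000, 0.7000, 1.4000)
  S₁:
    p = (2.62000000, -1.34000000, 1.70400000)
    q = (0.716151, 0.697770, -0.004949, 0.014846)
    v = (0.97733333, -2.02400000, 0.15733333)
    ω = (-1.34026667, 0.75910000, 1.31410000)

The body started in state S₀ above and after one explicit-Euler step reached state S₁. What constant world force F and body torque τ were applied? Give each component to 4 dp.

Δv = v₁−v₀ = (-0.02266667, -0.02400000, -0.04266667)
applied force F = (-1.7000, -1.8000, -3.2000)
rate change Δω = (-0.04026667, 0.05910000, -0.08590000)
applied torque τ = (-0.1600, 0.2000, -0.1900)

F = (-1.7000, -1.8000, -3.2000)
τ = (-0.1600, 0.2000, -0.1900)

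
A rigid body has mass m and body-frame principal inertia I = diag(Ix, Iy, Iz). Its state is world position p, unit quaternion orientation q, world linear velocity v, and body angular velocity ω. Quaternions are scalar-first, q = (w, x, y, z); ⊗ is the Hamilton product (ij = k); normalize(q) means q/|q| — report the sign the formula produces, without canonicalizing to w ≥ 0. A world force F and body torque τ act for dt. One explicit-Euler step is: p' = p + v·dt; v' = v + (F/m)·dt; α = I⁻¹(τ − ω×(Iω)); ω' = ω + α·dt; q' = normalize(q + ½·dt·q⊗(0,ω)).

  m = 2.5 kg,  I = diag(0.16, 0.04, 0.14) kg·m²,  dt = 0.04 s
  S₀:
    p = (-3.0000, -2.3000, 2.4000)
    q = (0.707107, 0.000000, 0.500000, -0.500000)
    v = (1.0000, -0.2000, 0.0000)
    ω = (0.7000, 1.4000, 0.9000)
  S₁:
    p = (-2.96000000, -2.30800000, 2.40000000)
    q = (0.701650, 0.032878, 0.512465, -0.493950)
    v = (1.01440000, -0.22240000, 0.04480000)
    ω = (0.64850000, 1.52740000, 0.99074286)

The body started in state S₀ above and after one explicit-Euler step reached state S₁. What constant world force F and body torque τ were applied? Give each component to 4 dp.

Δv = v₁−v₀ = (0.01440000, -0.02240000, 0.04480000)
m·(v₁−v₀)/dt = (0.9000, -1.4000, 2.8000)
ω₁ − ω₀ = (-0.05150000, 0.12740000, 0.09074286)
I·α + gyro = (-0.0800, 0.1400, 0.2000)

F = (0.9000, -1.4000, 2.8000)
τ = (-0.0800, 0.1400, 0.2000)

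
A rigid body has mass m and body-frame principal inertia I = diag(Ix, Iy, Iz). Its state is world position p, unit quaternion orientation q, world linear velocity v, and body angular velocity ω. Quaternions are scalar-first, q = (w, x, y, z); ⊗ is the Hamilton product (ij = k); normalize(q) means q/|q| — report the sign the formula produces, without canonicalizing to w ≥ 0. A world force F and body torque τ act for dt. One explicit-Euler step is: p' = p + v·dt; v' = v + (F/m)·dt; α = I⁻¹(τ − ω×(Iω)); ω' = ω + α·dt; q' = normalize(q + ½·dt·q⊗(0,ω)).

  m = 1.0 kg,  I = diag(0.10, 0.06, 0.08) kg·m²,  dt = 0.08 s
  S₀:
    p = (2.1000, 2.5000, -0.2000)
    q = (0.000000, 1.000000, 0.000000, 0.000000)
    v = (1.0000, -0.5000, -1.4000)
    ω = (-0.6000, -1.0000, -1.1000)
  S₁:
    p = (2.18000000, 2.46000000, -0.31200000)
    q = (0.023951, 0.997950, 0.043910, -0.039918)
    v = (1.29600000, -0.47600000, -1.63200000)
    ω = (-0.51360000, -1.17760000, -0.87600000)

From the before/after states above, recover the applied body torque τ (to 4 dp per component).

Δω = ω₁−ω₀ = (0.08640000, -0.17760000, 0.22400000)
applied torque τ = (0.1300, -0.1200, 0.2000)

τ = (0.1300, -0.1200, 0.2000)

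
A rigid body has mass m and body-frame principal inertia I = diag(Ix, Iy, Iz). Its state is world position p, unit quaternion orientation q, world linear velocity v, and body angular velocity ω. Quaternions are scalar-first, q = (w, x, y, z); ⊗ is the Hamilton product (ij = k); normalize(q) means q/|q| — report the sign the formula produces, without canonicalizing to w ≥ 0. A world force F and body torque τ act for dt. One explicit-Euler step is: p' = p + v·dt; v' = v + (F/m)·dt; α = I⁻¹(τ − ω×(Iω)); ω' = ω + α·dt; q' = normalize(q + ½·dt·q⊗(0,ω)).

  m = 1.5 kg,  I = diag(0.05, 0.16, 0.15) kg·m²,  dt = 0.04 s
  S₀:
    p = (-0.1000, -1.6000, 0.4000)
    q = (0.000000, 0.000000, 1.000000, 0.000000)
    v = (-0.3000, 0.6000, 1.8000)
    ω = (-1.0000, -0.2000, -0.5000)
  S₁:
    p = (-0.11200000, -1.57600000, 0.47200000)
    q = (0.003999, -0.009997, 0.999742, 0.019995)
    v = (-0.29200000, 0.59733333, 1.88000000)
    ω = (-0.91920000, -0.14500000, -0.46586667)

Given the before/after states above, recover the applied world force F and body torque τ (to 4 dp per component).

v₁ − v₀ = (0.00800000, -0.00266667, 0.08000000)
m·(v₁−v₀)/dt = (0.3000, -0.1000, 3.0000)
ω₁ − ω₀ = (0.08080000, 0.05500000, 0.03413333)
applied torque τ = (0.1000, 0.1700, 0.1500)

F = (0.3000, -0.1000, 3.0000)
τ = (0.1000, 0.1700, 0.1500)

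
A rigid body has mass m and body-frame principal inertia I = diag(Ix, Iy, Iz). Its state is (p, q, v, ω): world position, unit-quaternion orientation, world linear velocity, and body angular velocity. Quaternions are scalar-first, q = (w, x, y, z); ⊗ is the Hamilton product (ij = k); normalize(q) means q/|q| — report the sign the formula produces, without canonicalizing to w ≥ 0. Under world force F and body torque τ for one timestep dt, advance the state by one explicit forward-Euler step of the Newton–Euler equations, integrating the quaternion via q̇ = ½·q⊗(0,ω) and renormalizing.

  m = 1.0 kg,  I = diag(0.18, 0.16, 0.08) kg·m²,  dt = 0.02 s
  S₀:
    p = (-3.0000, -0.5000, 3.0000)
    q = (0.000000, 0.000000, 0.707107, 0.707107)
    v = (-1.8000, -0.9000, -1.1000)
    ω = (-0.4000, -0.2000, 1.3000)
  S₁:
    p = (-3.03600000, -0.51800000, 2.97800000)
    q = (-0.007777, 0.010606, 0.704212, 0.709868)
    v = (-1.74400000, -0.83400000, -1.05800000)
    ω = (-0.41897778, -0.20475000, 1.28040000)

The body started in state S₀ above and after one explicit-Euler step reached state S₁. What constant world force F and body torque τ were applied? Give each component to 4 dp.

v₁ − v₀ = (0.05600000, 0.06600000, 0.04200000)
m·(v₁−v₀)/dt = (2.8000, 3.3000, 2.1000)
ω₁ − ω₀ = (-0.01897778, -0.00475000, -0.01960000)
τ = I·(Δω/dt) + ω₀×(Iω₀) = (-0.1500, -0.0900, -0.0800)

F = (2.8000, 3.3000, 2.1000)
τ = (-0.1500, -0.0900, -0.0800)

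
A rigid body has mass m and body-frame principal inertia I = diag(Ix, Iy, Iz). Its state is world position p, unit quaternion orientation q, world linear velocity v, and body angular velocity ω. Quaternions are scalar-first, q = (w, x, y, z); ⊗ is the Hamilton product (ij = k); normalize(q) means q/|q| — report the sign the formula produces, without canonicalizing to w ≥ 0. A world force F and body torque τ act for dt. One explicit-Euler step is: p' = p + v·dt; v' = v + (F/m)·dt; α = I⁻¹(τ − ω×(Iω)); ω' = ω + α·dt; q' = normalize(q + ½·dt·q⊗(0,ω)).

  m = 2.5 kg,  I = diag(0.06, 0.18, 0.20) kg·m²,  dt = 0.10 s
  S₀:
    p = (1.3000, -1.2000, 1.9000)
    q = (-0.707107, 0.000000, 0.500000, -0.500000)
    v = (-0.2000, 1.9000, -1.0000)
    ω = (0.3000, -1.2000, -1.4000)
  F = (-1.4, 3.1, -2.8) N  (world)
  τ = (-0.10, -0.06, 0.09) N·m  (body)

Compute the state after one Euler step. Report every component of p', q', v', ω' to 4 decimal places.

p' = (1.2800, -1.0100, 1.8000)
q' = (-0.7090, -0.0753, 0.5326, -0.4560)
v' = (-0.2560, 2.0240, -1.1120)
ω' = (0.0773, -1.2660, -1.3334)

p' = p + v·dt = (1.2800, -1.0100, 1.8000)
v + (F/m)dt = (-0.2560, 2.0240, -1.1120)
angular accel α = (-2.2267, -0.6600, 0.6660)
new body rate ω' = (0.0773, -1.2660, -1.3334)
q⊗(0,ω) = (-0.1000000, -1.5121321, 0.6985284, 0.8399498)
q' = normalize(q + ½dt·q⊗(0,ω)) = (-0.7090, -0.0753, 0.5326, -0.4560)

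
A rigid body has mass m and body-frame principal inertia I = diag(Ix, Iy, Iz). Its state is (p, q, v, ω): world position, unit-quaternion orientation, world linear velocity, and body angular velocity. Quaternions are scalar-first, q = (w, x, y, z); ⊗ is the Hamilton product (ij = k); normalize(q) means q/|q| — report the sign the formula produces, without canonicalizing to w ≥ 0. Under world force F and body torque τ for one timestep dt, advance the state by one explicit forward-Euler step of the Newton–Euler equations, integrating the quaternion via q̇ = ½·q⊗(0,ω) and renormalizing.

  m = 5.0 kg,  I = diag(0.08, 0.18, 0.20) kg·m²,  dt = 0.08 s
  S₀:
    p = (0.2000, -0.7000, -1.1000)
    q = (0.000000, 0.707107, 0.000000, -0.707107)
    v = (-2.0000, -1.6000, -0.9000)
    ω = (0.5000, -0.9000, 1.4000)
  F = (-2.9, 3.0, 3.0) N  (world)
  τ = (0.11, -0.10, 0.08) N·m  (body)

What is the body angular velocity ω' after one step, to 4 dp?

ω' = (0.6352, -0.9071, 1.4500)

(τ − ω×Iω)/I = (1.6900, -0.0889, 0.6250)
ω + α·dt = (0.6352, -0.9071, 1.4500)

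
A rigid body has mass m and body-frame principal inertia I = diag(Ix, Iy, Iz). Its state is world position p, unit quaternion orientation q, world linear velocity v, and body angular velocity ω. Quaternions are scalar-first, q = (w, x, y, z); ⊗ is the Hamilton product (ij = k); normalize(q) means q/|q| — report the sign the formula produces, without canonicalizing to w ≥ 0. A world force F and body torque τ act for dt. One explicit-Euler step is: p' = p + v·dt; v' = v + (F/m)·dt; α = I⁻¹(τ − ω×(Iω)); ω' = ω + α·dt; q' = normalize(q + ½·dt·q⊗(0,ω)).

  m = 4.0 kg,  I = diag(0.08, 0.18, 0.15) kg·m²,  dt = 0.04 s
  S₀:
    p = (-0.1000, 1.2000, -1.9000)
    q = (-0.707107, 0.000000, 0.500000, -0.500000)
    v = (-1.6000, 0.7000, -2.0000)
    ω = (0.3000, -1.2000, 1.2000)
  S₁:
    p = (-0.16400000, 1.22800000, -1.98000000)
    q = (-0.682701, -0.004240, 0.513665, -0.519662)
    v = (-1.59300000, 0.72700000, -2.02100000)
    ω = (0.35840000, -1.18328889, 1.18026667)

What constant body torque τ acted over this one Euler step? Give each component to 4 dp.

τ = (0.1600, 0.0500, -0.1100)

ω₁ − ω₀ = (0.05840000, 0.01671111, -0.01973333)
precession coupling = (0.0432, -0.0252, -0.0360)
applied torque τ = (0.1600, 0.0500, -0.1100)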